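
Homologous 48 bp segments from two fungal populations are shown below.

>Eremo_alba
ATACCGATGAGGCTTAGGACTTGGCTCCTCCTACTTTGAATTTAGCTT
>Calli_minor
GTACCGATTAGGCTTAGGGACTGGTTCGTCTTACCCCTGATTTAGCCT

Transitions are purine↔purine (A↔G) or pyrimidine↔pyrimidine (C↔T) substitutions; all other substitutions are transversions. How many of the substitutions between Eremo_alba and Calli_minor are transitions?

Mismatches occur at site 1 (A→G, transition), site 9 (G→T, transversion), site 19 (A→G, transition), site 20 (C→A, transversion), site 21 (T→C, transition), site 25 (C→T, transition), site 28 (C→G, transversion), site 31 (C→T, transition), site 35 (T→C, transition), site 36 (T→C, transition), site 37 (T→C, transition), site 38 (G→T, transversion), site 39 (A→G, transition), site 47 (T→C, transition).
Of the 14 differences, 10 transitions and 4 transversions, so the answer is 10.

10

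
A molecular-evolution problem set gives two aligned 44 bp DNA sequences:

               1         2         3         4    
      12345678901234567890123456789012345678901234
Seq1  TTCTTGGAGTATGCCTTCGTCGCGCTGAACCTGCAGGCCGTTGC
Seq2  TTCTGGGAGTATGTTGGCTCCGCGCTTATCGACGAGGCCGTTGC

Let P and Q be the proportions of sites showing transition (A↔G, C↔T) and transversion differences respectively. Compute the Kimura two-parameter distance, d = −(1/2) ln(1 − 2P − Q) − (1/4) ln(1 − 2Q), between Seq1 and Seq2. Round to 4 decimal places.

0.3775

Mismatches occur at site 5 (T↔G, transversion), site 14 (C↔T, transition), site 15 (C↔T, transition), site 16 (T↔G, transversion), site 17 (T↔G, transversion), site 19 (G↔T, transversion), site 20 (T↔C, transition), site 27 (G↔T, transversion), site 29 (A↔T, transversion), site 31 (C↔G, transversion), site 32 (T↔A, transversion), site 33 (G↔C, transversion), site 34 (C↔G, transversion).
Of the 13 differences, 3 transitions and 10 transversions over 44 sites: P = 3/44 = 0.068182, Q = 10/44 = 0.227273.
d = −0.5·ln(0.636363) − 0.25·ln(0.545454) = −0.5·(-0.451986) − 0.25·(-0.606137) = 0.3775.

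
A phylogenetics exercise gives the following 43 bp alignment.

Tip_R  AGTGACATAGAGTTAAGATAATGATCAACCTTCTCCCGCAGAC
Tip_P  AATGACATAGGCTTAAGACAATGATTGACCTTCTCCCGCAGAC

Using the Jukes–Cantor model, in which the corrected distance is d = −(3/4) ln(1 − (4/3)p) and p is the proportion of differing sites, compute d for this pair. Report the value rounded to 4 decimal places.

Mismatches occur at site 2 (G→A), site 11 (A→G), site 12 (G→C), site 19 (T→C), site 26 (C→T), site 27 (A→G).
p = 6/43 = 0.139535.
d = −0.75 · ln(1 − (4/3)·0.139535) = −0.75 · ln(0.813953) = −0.75 · (-0.205853) = 0.1544.

0.1544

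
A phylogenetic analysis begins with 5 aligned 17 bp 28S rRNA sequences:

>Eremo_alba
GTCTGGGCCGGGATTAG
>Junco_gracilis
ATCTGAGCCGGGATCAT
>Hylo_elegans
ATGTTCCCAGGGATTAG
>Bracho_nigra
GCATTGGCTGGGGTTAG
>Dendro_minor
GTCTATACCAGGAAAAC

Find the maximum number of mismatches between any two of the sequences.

Pairwise Hamming distances:
  Eremo_alba vs Junco_gracilis: 4
  Eremo_alba vs Hylo_elegans: 6
  Eremo_alba vs Bracho_nigra: 5
  Eremo_alba vs Dendro_minor: 7
  Junco_gracilis vs Hylo_elegans: 7
  Junco_gracilis vs Bracho_nigra: 9
  Junco_gracilis vs Dendro_minor: 8
  Hylo_elegans vs Bracho_nigra: 7
  Hylo_elegans vs Dendro_minor: 10
  Bracho_nigra vs Dendro_minor: 11
The largest is 11, between Bracho_nigra and Dendro_minor.

11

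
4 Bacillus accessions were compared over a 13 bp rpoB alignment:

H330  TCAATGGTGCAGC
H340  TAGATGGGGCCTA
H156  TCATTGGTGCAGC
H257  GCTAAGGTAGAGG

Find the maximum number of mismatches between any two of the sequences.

Pairwise Hamming distances:
  H330 vs H340: 6
  H330 vs H156: 1
  H330 vs H257: 6
  H340 vs H156: 7
  H340 vs H257: 10
  H156 vs H257: 7
The largest is 10, between H340 and H257.

10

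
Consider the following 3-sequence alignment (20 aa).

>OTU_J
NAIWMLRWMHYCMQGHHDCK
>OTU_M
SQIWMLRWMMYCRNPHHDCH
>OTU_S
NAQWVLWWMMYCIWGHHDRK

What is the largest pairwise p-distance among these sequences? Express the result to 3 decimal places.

Pairwise Hamming distances:
  OTU_J vs OTU_M: 7
  OTU_J vs OTU_S: 7
  OTU_M vs OTU_S: 10
The largest is 10 mismatches, between OTU_M and OTU_S; p = 10/20 = 0.500.

0.500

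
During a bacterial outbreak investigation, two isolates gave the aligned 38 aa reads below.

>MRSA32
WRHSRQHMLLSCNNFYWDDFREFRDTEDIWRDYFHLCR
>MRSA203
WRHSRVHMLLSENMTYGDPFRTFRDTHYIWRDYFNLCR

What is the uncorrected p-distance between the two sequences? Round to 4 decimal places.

0.2632

The sequences differ at positions 6 (Q/V), 12 (C/E), 14 (N/M), 15 (F/T), 17 (W/G), 19 (D/P), 22 (E/T), 27 (E/H), 28 (D/Y), 35 (H/N).
There are 10 differences over 38 sites, so p = 10/38 = 0.2632.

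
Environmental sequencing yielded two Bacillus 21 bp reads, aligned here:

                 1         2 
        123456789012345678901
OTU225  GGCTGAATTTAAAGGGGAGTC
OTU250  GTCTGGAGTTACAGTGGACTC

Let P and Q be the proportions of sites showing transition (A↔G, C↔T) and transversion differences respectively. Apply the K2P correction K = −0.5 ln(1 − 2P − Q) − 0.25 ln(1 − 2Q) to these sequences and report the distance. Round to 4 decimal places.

0.3644

Differing sites — 2:G/T (Tv); 6:A/G (Ti); 8:T/G (Tv); 12:A/C (Tv); 15:G/T (Tv); 19:G/C (Tv).
Of the 6 differences, 1 transition and 5 transversions over 21 sites: P = 1/21 = 0.047619, Q = 5/21 = 0.238095.
d = −0.5·ln(0.666667) − 0.25·ln(0.523810) = −0.5·(-0.405465) − 0.25·(-0.646626) = 0.3644.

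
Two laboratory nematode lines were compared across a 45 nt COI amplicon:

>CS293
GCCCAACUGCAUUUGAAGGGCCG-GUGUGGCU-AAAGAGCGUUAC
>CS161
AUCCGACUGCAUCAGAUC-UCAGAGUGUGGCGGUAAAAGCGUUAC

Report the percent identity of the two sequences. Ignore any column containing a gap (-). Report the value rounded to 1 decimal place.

Excluding the 3 gap columns leaves 42 comparable sites.
Differing sites — 1:G/A; 2:C/U; 5:A/G; 13:U/C; 14:U/A; 17:A/U; 18:G/C; 20:G/U; 22:C/A; 32:U/G; 34:A/U; 37:G/A.
30 of the 42 comparable sites match, so the percent identity is 30/42 × 100 = 71.4%.

71.4%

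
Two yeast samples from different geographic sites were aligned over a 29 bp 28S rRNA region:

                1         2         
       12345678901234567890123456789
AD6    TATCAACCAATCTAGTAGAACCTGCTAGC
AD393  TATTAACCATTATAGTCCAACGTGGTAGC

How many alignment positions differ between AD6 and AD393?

Differing sites — 4:C/T; 10:A/T; 12:C/A; 17:A/C; 18:G/C; 22:C/G; 25:C/G.
That gives 7 mismatches out of 29 aligned sites, so the Hamming distance is 7.

7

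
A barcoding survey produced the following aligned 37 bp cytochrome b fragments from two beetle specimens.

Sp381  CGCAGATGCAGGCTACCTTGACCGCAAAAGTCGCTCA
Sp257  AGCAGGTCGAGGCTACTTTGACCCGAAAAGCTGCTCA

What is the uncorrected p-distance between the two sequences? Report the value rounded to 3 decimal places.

0.243

Mismatches occur at site 1 (C/A), site 6 (A/G), site 8 (G/C), site 9 (C/G), site 17 (C/T), site 24 (G/C), site 25 (C/G), site 31 (T/C), site 32 (C/T).
There are 9 differences over 37 sites, so p = 9/37 = 0.243.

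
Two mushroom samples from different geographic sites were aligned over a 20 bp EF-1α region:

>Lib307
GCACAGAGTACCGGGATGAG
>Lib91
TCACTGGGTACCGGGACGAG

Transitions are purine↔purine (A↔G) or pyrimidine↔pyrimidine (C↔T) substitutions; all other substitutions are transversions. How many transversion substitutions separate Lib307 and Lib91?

2

Mismatches occur at site 1 (G→T, transversion), site 5 (A→T, transversion), site 7 (A→G, transition), site 17 (T→C, transition).
Of the 4 differences, 2 transitions and 2 transversions, so the answer is 2.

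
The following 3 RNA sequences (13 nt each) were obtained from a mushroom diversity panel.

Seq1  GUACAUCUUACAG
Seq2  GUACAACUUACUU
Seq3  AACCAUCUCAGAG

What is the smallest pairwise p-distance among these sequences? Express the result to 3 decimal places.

Pairwise Hamming distances:
  Seq1 vs Seq2: 3
  Seq1 vs Seq3: 5
  Seq2 vs Seq3: 8
The smallest is 3 mismatches, between Seq1 and Seq2; p = 3/13 = 0.231.

0.231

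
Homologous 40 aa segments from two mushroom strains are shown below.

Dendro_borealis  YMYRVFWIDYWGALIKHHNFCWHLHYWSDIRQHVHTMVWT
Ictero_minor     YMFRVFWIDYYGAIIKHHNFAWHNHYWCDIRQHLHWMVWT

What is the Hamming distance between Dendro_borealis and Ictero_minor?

Differing sites — 3:Y/F; 11:W/Y; 14:L/I; 21:C/A; 24:L/N; 28:S/C; 34:V/L; 36:T/W.
That gives 8 mismatches out of 40 aligned sites, so the Hamming distance is 8.

8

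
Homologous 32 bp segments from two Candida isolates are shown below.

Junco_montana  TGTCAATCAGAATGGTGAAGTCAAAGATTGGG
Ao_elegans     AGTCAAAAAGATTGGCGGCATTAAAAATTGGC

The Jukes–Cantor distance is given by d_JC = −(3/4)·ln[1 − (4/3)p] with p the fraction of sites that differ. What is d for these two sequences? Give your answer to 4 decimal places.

The sequences differ at positions 1 (T/A), 7 (T/A), 8 (C/A), 12 (A/T), 16 (T/C), 18 (A/G), 19 (A/C), 20 (G/A), 22 (C/T), 26 (G/A), 32 (G/C).
p = 11/32 = 0.343750.
d = −0.75 · ln(1 − (4/3)·0.343750) = −0.75 · ln(0.541667) = −0.75 · (-0.613104) = 0.4598.

0.4598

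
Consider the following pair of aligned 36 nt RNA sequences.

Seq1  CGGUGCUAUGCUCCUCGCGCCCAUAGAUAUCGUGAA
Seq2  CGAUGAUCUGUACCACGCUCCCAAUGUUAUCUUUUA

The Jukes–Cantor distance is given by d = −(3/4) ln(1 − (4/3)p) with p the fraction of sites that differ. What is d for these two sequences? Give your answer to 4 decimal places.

0.4926

Differing sites — 3:G/A; 6:C/A; 8:A/C; 11:C/U; 12:U/A; 15:U/A; 19:G/U; 24:U/A; 25:A/U; 27:A/U; 32:G/U; 34:G/U; 35:A/U.
p = 13/36 = 0.361111.
d = −0.75 · ln(1 − (4/3)·0.361111) = −0.75 · ln(0.518519) = −0.75 · (-0.656779) = 0.4926.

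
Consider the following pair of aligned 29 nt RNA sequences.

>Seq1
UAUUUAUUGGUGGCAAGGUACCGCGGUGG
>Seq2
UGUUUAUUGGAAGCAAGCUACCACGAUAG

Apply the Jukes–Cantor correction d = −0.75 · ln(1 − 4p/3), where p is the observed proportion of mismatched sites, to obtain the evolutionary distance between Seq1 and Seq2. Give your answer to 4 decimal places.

The sequences differ at positions 2 (A/G), 11 (U/A), 12 (G/A), 18 (G/C), 23 (G/A), 26 (G/A), 28 (G/A).
p = 7/29 = 0.241379.
d = −0.75 · ln(1 − (4/3)·0.241379) = −0.75 · ln(0.678161) = −0.75 · (-0.388371) = 0.2913.

0.2913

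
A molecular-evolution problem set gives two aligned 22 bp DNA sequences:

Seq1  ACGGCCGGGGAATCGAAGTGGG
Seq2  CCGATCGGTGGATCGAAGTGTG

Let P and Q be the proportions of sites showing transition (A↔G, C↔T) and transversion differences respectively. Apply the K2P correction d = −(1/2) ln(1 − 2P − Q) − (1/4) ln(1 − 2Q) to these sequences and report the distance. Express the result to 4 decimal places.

Differing sites — 1:A/C (Tv); 4:G/A (Ti); 5:C/T (Ti); 9:G/T (Tv); 11:A/G (Ti); 21:G/T (Tv).
Of the 6 differences, 3 transitions and 3 transversions over 22 sites: P = 3/22 = 0.136364, Q = 3/22 = 0.136364.
d = −0.5·ln(0.590908) − 0.25·ln(0.727272) = −0.5·(-0.526095) − 0.25·(-0.318455) = 0.3427.

0.3427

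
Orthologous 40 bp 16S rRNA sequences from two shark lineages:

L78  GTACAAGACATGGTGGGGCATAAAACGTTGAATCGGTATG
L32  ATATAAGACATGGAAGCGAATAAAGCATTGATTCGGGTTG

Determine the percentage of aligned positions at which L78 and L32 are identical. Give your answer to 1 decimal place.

Mismatches occur at site 1 (G↔A), site 4 (C↔T), site 14 (T↔A), site 15 (G↔A), site 17 (G↔C), site 19 (C↔A), site 25 (A↔G), site 27 (G↔A), site 32 (A↔T), site 37 (T↔G), site 38 (A↔T).
29 of the 40 sites match, so the percent identity is 29/40 × 100 = 72.5%.

72.5%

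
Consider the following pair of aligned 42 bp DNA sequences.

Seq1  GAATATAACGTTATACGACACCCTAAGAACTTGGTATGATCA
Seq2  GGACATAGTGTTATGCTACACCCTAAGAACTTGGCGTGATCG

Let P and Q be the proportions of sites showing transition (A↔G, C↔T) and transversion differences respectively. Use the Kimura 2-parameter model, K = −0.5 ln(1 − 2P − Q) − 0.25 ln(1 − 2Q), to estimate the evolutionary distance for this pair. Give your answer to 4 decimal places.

Differing sites — 2:A/G (Ti); 4:T/C (Ti); 8:A/G (Ti); 9:C/T (Ti); 15:A/G (Ti); 17:G/T (Tv); 35:T/C (Ti); 36:A/G (Ti); 42:A/G (Ti).
Of the 9 differences, 8 transitions and 1 transversion over 42 sites: P = 8/42 = 0.190476, Q = 1/42 = 0.023810.
d = −0.5·ln(0.595238) − 0.25·ln(0.952380) = −0.5·(-0.518794) − 0.25·(-0.048791) = 0.2716.

0.2716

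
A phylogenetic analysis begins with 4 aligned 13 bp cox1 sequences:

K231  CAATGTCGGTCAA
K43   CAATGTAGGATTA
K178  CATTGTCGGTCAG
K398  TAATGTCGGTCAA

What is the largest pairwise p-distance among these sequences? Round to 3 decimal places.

Pairwise Hamming distances:
  K231 vs K43: 4
  K231 vs K178: 2
  K231 vs K398: 1
  K43 vs K178: 6
  K43 vs K398: 5
  K178 vs K398: 3
The largest is 6 mismatches, between K43 and K178; p = 6/13 = 0.462.

0.462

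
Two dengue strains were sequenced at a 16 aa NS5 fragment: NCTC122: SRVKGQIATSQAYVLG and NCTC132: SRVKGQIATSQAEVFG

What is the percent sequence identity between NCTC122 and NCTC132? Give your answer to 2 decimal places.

Mismatches occur at site 13 (Y↔E), site 15 (L↔F).
14 of the 16 sites match, so the percent identity is 14/16 × 100 = 87.50%.

87.50%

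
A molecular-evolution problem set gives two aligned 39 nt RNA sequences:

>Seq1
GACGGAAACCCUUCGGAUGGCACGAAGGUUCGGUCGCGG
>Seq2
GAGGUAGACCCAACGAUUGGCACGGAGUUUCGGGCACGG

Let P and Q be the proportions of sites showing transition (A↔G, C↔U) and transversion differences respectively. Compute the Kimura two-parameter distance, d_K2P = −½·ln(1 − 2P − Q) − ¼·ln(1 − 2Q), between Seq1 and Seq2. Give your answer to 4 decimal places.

0.3539

Differing sites — 3:C/G (Tv); 5:G/U (Tv); 7:A/G (Ti); 12:U/A (Tv); 13:U/A (Tv); 16:G/A (Ti); 17:A/U (Tv); 25:A/G (Ti); 28:G/U (Tv); 34:U/G (Tv); 36:G/A (Ti).
Of the 11 differences, 4 transitions and 7 transversions over 39 sites: P = 4/39 = 0.102564, Q = 7/39 = 0.179487.
d = −0.5·ln(0.615385) − 0.25·ln(0.641026) = −0.5·(-0.485507) − 0.25·(-0.444685) = 0.3539.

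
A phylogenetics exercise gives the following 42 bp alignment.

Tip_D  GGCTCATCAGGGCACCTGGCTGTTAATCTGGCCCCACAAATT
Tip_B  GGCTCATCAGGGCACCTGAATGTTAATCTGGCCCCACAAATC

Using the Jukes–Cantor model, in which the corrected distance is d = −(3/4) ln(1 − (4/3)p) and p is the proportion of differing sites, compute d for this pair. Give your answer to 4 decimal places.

The sequences differ at positions 19 (G/A), 20 (C/A), 42 (T/C).
p = 3/42 = 0.071429.
d = −0.75 · ln(1 − (4/3)·0.071429) = −0.75 · ln(0.904761) = −0.75 · (-0.100084) = 0.0751.

0.0751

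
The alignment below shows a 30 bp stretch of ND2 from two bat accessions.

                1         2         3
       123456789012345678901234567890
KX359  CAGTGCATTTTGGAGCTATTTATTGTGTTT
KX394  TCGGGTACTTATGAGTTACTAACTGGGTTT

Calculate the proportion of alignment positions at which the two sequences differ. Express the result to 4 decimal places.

Mismatches occur at site 1 (C→T), site 2 (A→C), site 4 (T→G), site 6 (C→T), site 8 (T→C), site 11 (T→A), site 12 (G→T), site 16 (C→T), site 19 (T→C), site 21 (T→A), site 23 (T→C), site 26 (T→G).
There are 12 differences over 30 sites, so p = 12/30 = 0.4000.

0.4000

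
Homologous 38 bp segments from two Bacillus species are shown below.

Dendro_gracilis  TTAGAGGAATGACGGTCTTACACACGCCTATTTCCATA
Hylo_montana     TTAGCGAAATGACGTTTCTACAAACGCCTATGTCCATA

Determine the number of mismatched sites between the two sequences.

7

Mismatches occur at site 5 (A/C), site 7 (G/A), site 15 (G/T), site 17 (C/T), site 18 (T/C), site 23 (C/A), site 32 (T/G).
That gives 7 mismatches out of 38 aligned sites, so the Hamming distance is 7.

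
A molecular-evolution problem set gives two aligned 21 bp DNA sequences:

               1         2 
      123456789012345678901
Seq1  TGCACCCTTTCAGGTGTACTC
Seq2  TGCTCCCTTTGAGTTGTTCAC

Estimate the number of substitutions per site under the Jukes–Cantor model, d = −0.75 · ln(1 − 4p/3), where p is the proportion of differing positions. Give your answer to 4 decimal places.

The sequences differ at positions 4 (A/T), 11 (C/G), 14 (G/T), 18 (A/T), 20 (T/A).
p = 5/21 = 0.238095.
d = −0.75 · ln(1 − (4/3)·0.238095) = −0.75 · ln(0.682540) = −0.75 · (-0.381934) = 0.2865.

0.2865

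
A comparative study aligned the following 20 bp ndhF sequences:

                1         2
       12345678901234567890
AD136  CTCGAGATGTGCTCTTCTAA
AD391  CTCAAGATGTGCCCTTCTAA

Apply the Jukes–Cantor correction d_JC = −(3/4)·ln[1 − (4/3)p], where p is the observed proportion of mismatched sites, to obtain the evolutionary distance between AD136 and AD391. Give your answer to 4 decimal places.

0.1073

Differing sites — 4:G/A; 13:T/C.
p = 2/20 = 0.100000.
d = −0.75 · ln(1 − (4/3)·0.100000) = −0.75 · ln(0.866667) = −0.75 · (-0.143100) = 0.1073.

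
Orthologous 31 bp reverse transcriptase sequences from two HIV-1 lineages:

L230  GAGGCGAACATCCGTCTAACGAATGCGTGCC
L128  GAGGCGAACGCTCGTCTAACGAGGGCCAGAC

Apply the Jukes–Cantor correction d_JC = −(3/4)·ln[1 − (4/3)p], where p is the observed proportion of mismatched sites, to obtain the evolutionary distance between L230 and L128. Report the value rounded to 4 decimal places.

0.3163

Mismatches occur at site 10 (A↔G), site 11 (T↔C), site 12 (C↔T), site 23 (A↔G), site 24 (T↔G), site 27 (G↔C), site 28 (T↔A), site 30 (C↔A).
p = 8/31 = 0.258065.
d = −0.75 · ln(1 − (4/3)·0.258065) = −0.75 · ln(0.655913) = −0.75 · (-0.421727) = 0.3163.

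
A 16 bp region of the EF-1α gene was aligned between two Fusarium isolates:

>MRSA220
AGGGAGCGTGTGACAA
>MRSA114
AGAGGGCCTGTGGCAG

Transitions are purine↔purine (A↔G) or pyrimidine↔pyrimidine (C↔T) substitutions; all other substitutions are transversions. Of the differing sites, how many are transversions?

1

The sequences differ at positions 3 (G/A, transition), 5 (A/G, transition), 8 (G/C, transversion), 13 (A/G, transition), 16 (A/G, transition).
Of the 5 differences, 4 transitions and 1 transversion, so the answer is 1.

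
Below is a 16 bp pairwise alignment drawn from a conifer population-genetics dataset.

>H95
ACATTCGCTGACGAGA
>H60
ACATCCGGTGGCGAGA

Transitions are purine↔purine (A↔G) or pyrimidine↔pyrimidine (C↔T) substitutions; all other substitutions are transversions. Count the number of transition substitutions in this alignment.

The sequences differ at positions 5 (T/C, transition), 8 (C/G, transversion), 11 (A/G, transition).
Of the 3 differences, 2 transitions and 1 transversion, so the answer is 2.

2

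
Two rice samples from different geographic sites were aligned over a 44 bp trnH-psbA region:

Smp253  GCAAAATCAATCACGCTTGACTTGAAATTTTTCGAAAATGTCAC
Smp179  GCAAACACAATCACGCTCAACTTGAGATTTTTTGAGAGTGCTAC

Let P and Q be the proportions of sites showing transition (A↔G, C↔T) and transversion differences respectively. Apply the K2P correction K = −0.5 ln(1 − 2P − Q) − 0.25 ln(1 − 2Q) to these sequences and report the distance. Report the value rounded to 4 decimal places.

0.2869

Mismatches occur at site 6 (A→C, transversion), site 7 (T→A, transversion), site 18 (T→C, transition), site 19 (G→A, transition), site 26 (A→G, transition), site 33 (C→T, transition), site 36 (A→G, transition), site 38 (A→G, transition), site 41 (T→C, transition), site 42 (C→T, transition).
Of the 10 differences, 8 transitions and 2 transversions over 44 sites: P = 8/44 = 0.181818, Q = 2/44 = 0.045455.
d = −0.5·ln(0.590909) − 0.25·ln(0.909090) = −0.5·(-0.526093) − 0.25·(-0.095311) = 0.2869.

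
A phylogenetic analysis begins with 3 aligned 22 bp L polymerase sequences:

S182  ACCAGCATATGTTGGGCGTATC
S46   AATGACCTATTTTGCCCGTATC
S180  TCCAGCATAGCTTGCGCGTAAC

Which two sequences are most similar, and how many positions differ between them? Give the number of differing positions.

Pairwise Hamming distances:
  S182 vs S46: 8
  S182 vs S180: 5
  S46 vs S180: 10
The smallest is 5, between S182 and S180.

5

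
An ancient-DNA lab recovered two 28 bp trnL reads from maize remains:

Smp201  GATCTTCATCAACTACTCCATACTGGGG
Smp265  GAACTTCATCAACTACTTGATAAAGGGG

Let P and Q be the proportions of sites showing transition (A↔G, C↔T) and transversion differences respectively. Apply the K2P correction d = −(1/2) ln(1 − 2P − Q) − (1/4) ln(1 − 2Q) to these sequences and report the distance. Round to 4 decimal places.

Mismatches occur at site 3 (T→A, transversion), site 18 (C→T, transition), site 19 (C→G, transversion), site 23 (C→A, transversion), site 24 (T→A, transversion).
Of the 5 differences, 1 transition and 4 transversions over 28 sites: P = 1/28 = 0.035714, Q = 4/28 = 0.142857.
d = −0.5·ln(0.785715) − 0.25·ln(0.714286) = −0.5·(-0.241161) − 0.25·(-0.336472) = 0.2047.

0.2047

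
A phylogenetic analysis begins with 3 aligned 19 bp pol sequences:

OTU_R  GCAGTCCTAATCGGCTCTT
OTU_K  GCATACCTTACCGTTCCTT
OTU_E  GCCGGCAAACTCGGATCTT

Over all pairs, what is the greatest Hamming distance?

Pairwise Hamming distances:
  OTU_R vs OTU_K: 7
  OTU_R vs OTU_E: 6
  OTU_K vs OTU_E: 11
The largest is 11, between OTU_K and OTU_E.

11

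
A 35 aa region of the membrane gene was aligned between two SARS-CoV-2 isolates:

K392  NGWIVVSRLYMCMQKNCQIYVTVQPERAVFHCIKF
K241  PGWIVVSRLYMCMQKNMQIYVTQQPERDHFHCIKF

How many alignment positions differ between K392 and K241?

5

The sequences differ at positions 1 (N/P), 17 (C/M), 23 (V/Q), 28 (A/D), 29 (V/H).
That gives 5 mismatches out of 35 aligned sites, so the Hamming distance is 5.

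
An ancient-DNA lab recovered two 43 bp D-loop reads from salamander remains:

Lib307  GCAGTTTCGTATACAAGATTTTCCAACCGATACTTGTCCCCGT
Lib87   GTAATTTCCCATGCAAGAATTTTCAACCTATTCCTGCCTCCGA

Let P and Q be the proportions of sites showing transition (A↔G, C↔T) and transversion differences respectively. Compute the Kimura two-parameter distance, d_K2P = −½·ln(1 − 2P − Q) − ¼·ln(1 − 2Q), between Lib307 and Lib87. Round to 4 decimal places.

The sequences differ at positions 2 (C/T, transition), 4 (G/A, transition), 9 (G/C, transversion), 10 (T/C, transition), 13 (A/G, transition), 19 (T/A, transversion), 23 (C/T, transition), 29 (G/T, transversion), 32 (A/T, transversion), 34 (T/C, transition), 37 (T/C, transition), 39 (C/T, transition), 43 (T/A, transversion).
Of the 13 differences, 8 transitions and 5 transversions over 43 sites: P = 8/43 = 0.186047, Q = 5/43 = 0.116279.
d = −0.5·ln(0.511627) − 0.25·ln(0.767442) = −0.5·(-0.670159) − 0.25·(-0.264692) = 0.4013.

0.4013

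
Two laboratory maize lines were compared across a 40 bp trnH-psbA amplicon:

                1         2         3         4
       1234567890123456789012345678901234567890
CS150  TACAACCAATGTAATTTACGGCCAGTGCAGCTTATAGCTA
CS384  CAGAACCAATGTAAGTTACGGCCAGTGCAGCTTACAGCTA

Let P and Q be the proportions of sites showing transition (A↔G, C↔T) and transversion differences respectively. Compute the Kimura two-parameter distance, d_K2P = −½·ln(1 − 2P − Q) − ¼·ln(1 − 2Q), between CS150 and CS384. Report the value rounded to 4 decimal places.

Mismatches occur at site 1 (T/C, transition), site 3 (C/G, transversion), site 15 (T/G, transversion), site 35 (T/C, transition).
Of the 4 differences, 2 transitions and 2 transversions over 40 sites: P = 2/40 = 0.050000, Q = 2/40 = 0.050000.
d = −0.5·ln(0.850000) − 0.25·ln(0.900000) = −0.5·(-0.162519) − 0.25·(-0.105361) = 0.1076.

0.1076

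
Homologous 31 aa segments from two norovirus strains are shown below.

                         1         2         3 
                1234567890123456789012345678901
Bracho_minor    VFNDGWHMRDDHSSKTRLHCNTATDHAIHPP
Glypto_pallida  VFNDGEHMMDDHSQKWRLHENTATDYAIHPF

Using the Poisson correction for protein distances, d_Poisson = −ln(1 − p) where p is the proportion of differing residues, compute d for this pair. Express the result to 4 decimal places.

0.2559

The sequences differ at positions 6 (W/E), 9 (R/M), 14 (S/Q), 16 (T/W), 20 (C/E), 26 (H/Y), 31 (P/F).
p = 7/31 = 0.225806.
d = −ln(1 − 0.225806) = −ln(0.774194) = 0.2559.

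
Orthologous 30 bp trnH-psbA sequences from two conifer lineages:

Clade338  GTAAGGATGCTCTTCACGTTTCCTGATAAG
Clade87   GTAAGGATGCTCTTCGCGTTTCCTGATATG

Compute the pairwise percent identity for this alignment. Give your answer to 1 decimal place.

Mismatches occur at site 16 (A↔G), site 29 (A↔T).
28 of the 30 sites match, so the percent identity is 28/30 × 100 = 93.3%.

93.3%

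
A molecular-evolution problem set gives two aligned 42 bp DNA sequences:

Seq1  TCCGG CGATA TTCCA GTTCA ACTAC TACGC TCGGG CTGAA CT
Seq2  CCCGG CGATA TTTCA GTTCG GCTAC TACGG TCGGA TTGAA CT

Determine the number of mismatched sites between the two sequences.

The sequences differ at positions 1 (T/C), 13 (C/T), 20 (A/G), 21 (A/G), 30 (C/G), 35 (G/A), 36 (C/T).
That gives 7 mismatches out of 42 aligned sites, so the Hamming distance is 7.

7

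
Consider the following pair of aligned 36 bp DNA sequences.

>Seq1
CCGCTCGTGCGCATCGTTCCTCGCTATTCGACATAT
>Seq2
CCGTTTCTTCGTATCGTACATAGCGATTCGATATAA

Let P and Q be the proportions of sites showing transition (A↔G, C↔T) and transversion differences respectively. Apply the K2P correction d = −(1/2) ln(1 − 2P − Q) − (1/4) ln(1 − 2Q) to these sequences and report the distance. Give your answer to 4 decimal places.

Differing sites — 4:C/T (Ti); 6:C/T (Ti); 7:G/C (Tv); 9:G/T (Tv); 12:C/T (Ti); 18:T/A (Tv); 20:C/A (Tv); 22:C/A (Tv); 25:T/G (Tv); 32:C/T (Ti); 36:T/A (Tv).
Of the 11 differences, 4 transitions and 7 transversions over 36 sites: P = 4/36 = 0.111111, Q = 7/36 = 0.194444.
d = −0.5·ln(0.583334) − 0.25·ln(0.611112) = −0.5·(-0.538995) − 0.25·(-0.492475) = 0.3926.

0.3926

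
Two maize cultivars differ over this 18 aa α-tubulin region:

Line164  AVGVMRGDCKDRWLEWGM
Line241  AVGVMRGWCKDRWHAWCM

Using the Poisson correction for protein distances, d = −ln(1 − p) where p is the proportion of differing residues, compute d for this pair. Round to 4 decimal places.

Mismatches occur at site 8 (D→W), site 14 (L→H), site 15 (E→A), site 17 (G→C).
p = 4/18 = 0.222222.
d = −ln(1 − 0.222222) = −ln(0.777778) = 0.2513.

0.2513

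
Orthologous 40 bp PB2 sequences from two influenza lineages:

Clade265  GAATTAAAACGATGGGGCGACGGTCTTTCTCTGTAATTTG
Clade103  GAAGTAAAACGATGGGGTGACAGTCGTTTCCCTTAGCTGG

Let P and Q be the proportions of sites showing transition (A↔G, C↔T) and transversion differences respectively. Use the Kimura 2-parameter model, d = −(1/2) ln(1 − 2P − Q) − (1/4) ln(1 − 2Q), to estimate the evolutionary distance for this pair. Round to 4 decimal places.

0.3547

Differing sites — 4:T/G (Tv); 18:C/T (Ti); 22:G/A (Ti); 26:T/G (Tv); 29:C/T (Ti); 30:T/C (Ti); 32:T/C (Ti); 33:G/T (Tv); 36:A/G (Ti); 37:T/C (Ti); 39:T/G (Tv).
Of the 11 differences, 7 transitions and 4 transversions over 40 sites: P = 7/40 = 0.175000, Q = 4/40 = 0.100000.
d = −0.5·ln(0.550000) − 0.25·ln(0.800000) = −0.5·(-0.597837) − 0.25·(-0.223144) = 0.3547.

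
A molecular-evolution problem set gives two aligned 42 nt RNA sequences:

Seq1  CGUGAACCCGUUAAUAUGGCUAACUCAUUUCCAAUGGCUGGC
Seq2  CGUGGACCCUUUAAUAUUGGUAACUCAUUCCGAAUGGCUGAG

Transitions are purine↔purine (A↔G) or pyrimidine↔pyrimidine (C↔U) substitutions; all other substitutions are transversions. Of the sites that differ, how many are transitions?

Differing sites — 5:A/G (Ti); 10:G/U (Tv); 18:G/U (Tv); 20:C/G (Tv); 30:U/C (Ti); 32:C/G (Tv); 41:G/A (Ti); 42:C/G (Tv).
Of the 8 differences, 3 transitions and 5 transversions, so the answer is 3.

3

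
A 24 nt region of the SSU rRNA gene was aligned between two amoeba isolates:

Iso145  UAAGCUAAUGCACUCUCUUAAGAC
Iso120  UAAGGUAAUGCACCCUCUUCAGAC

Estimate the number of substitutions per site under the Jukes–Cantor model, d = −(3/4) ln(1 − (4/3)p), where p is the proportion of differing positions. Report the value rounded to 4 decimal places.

The sequences differ at positions 5 (C/G), 14 (U/C), 20 (A/C).
p = 3/24 = 0.125000.
d = −0.75 · ln(1 − (4/3)·0.125000) = −0.75 · ln(0.833333) = −0.75 · (-0.182322) = 0.1367.

0.1367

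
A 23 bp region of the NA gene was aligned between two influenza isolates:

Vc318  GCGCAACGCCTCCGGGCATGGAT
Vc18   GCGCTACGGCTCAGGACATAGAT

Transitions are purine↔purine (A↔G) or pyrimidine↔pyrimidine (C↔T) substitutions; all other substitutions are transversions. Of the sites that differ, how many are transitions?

Mismatches occur at site 5 (A/T, transversion), site 9 (C/G, transversion), site 13 (C/A, transversion), site 16 (G/A, transition), site 20 (G/A, transition).
Of the 5 differences, 2 transitions and 3 transversions, so the answer is 2.

2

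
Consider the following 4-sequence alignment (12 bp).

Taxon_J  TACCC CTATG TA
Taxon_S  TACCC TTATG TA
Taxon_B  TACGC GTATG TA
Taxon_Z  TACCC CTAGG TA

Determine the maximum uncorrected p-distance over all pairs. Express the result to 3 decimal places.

Pairwise Hamming distances:
  Taxon_J vs Taxon_S: 1
  Taxon_J vs Taxon_B: 2
  Taxon_J vs Taxon_Z: 1
  Taxon_S vs Taxon_B: 2
  Taxon_S vs Taxon_Z: 2
  Taxon_B vs Taxon_Z: 3
The largest is 3 mismatches, between Taxon_B and Taxon_Z; p = 3/12 = 0.250.

0.250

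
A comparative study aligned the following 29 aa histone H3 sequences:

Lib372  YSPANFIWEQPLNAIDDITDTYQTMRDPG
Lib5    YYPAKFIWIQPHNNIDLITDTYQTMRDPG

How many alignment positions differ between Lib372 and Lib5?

The sequences differ at positions 2 (S/Y), 5 (N/K), 9 (E/I), 12 (L/H), 14 (A/N), 17 (D/L).
That gives 6 mismatches out of 29 aligned sites, so the Hamming distance is 6.

6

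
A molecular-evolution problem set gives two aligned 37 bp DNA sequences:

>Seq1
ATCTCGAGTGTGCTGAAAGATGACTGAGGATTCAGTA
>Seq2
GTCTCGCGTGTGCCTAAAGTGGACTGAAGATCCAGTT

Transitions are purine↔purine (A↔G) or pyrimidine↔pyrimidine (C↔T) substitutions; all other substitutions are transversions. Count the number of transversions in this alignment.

5

The sequences differ at positions 1 (A/G, transition), 7 (A/C, transversion), 14 (T/C, transition), 15 (G/T, transversion), 20 (A/T, transversion), 21 (T/G, transversion), 28 (G/A, transition), 32 (T/C, transition), 37 (A/T, transversion).
Of the 9 differences, 4 transitions and 5 transversions, so the answer is 5.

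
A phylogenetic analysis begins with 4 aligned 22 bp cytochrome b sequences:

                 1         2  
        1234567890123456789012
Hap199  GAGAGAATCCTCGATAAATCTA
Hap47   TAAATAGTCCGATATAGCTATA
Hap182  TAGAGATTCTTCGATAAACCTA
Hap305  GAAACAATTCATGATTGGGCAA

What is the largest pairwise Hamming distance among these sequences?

13

Pairwise Hamming distances:
  Hap199 vs Hap47: 10
  Hap199 vs Hap182: 4
  Hap199 vs Hap305: 10
  Hap47 vs Hap182: 11
  Hap47 vs Hap305: 12
  Hap182 vs Hap305: 13
The largest is 13, between Hap182 and Hap305.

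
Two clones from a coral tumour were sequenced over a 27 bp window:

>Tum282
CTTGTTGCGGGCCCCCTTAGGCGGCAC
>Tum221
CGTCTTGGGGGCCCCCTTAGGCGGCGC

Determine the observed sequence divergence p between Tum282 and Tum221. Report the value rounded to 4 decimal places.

0.1481

The sequences differ at positions 2 (T/G), 4 (G/C), 8 (C/G), 26 (A/G).
There are 4 differences over 27 sites, so p = 4/27 = 0.1481.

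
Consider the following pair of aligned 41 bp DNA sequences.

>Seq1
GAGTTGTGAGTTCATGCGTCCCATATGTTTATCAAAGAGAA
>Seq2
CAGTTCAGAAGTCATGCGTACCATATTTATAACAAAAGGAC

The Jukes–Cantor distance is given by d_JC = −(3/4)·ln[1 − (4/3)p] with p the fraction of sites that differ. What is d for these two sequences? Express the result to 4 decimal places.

0.3710

Mismatches occur at site 1 (G↔C), site 6 (G↔C), site 7 (T↔A), site 10 (G↔A), site 11 (T↔G), site 20 (C↔A), site 27 (G↔T), site 29 (T↔A), site 32 (T↔A), site 37 (G↔A), site 38 (A↔G), site 41 (A↔C).
p = 12/41 = 0.292683.
d = −0.75 · ln(1 − (4/3)·0.292683) = −0.75 · ln(0.609756) = −0.75 · (-0.494696) = 0.3710.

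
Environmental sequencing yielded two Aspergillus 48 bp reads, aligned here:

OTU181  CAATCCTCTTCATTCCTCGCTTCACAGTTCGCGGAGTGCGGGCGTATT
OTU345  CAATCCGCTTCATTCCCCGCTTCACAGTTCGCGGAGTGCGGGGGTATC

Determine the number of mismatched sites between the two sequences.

4

The sequences differ at positions 7 (T/G), 17 (T/C), 43 (C/G), 48 (T/C).
That gives 4 mismatches out of 48 aligned sites, so the Hamming distance is 4.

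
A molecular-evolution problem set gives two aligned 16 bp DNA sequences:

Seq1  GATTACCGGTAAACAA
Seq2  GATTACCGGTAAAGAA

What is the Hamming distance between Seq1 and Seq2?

1

A single mismatch occurs at site 14 (C→G).
That gives 1 mismatch out of 16 aligned sites, so the Hamming distance is 1.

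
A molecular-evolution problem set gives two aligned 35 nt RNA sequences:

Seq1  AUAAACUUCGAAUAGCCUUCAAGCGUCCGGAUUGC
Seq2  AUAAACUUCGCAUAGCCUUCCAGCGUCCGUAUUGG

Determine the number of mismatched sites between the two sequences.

Differing sites — 11:A/C; 21:A/C; 30:G/U; 35:C/G.
That gives 4 mismatches out of 35 aligned sites, so the Hamming distance is 4.

4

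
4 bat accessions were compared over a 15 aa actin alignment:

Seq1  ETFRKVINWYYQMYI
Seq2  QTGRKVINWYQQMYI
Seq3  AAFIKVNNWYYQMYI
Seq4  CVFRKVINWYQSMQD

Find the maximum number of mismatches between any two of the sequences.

Pairwise Hamming distances:
  Seq1 vs Seq2: 3
  Seq1 vs Seq3: 4
  Seq1 vs Seq4: 6
  Seq2 vs Seq3: 6
  Seq2 vs Seq4: 6
  Seq3 vs Seq4: 8
The largest is 8, between Seq3 and Seq4.

8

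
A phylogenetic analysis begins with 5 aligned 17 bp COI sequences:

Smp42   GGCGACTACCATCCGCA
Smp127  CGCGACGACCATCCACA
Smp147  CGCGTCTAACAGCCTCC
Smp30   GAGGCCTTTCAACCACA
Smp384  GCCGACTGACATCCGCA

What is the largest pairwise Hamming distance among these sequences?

Pairwise Hamming distances:
  Smp42 vs Smp127: 3
  Smp42 vs Smp147: 6
  Smp42 vs Smp30: 7
  Smp42 vs Smp384: 3
  Smp127 vs Smp147: 6
  Smp127 vs Smp30: 8
  Smp127 vs Smp384: 6
  Smp147 vs Smp30: 9
  Smp147 vs Smp384: 7
  Smp30 vs Smp384: 7
The largest is 9, between Smp147 and Smp30.

9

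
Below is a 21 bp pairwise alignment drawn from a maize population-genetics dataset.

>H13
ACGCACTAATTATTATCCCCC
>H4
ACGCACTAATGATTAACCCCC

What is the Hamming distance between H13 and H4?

Mismatches occur at site 11 (T↔G), site 16 (T↔A).
That gives 2 mismatches out of 21 aligned sites, so the Hamming distance is 2.

2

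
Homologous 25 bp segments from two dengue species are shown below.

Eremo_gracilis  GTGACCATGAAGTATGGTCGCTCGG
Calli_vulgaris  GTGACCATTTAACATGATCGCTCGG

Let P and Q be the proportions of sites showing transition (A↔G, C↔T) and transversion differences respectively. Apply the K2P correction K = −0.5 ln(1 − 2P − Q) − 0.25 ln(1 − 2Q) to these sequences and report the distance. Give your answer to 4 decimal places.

Differing sites — 9:G/T (Tv); 10:A/T (Tv); 12:G/A (Ti); 13:T/C (Ti); 17:G/A (Ti).
Of the 5 differences, 3 transitions and 2 transversions over 25 sites: P = 3/25 = 0.120000, Q = 2/25 = 0.080000.
d = −0.5·ln(0.680000) − 0.25·ln(0.840000) = −0.5·(-0.385662) − 0.25·(-0.174353) = 0.2364.

0.2364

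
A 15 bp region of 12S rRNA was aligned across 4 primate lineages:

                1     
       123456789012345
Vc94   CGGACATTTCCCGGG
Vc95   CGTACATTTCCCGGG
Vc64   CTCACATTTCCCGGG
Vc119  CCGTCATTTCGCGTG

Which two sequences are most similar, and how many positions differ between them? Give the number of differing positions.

Pairwise Hamming distances:
  Vc94 vs Vc95: 1
  Vc94 vs Vc64: 2
  Vc94 vs Vc119: 4
  Vc95 vs Vc64: 2
  Vc95 vs Vc119: 5
  Vc64 vs Vc119: 5
The smallest is 1, between Vc94 and Vc95.

1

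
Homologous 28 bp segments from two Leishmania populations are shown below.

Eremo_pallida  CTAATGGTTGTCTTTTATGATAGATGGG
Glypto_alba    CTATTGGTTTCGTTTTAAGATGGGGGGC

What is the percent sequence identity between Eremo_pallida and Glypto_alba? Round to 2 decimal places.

67.86%

Differing sites — 4:A/T; 10:G/T; 11:T/C; 12:C/G; 18:T/A; 22:A/G; 24:A/G; 25:T/G; 28:G/C.
19 of the 28 sites match, so the percent identity is 19/28 × 100 = 67.86%.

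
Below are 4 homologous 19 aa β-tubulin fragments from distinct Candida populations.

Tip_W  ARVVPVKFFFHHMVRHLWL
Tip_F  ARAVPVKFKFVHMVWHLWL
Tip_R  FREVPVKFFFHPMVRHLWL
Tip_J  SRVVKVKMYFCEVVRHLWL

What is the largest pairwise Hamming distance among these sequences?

9

Pairwise Hamming distances:
  Tip_W vs Tip_F: 4
  Tip_W vs Tip_R: 3
  Tip_W vs Tip_J: 7
  Tip_F vs Tip_R: 6
  Tip_F vs Tip_J: 9
  Tip_R vs Tip_J: 8
The largest is 9, between Tip_F and Tip_J.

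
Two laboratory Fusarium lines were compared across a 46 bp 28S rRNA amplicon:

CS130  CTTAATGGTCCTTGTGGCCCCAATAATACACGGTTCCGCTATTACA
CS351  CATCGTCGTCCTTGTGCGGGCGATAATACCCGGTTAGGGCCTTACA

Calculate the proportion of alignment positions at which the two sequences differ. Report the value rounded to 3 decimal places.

0.326

Differing sites — 2:T/A; 4:A/C; 5:A/G; 7:G/C; 17:G/C; 18:C/G; 19:C/G; 20:C/G; 22:A/G; 30:A/C; 36:C/A; 37:C/G; 39:C/G; 40:T/C; 41:A/C.
There are 15 differences over 46 sites, so p = 15/46 = 0.326.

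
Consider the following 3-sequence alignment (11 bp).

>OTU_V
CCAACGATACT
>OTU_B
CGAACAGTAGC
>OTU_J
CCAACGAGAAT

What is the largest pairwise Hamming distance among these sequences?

Pairwise Hamming distances:
  OTU_V vs OTU_B: 5
  OTU_V vs OTU_J: 2
  OTU_B vs OTU_J: 6
The largest is 6, between OTU_B and OTU_J.

6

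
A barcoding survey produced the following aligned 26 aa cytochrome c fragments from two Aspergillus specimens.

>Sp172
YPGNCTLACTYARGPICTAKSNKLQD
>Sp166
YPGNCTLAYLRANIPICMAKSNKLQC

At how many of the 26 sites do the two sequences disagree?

Mismatches occur at site 9 (C→Y), site 10 (T→L), site 11 (Y→R), site 13 (R→N), site 14 (G→I), site 18 (T→M), site 26 (D→C).
That gives 7 mismatches out of 26 aligned sites, so the Hamming distance is 7.

7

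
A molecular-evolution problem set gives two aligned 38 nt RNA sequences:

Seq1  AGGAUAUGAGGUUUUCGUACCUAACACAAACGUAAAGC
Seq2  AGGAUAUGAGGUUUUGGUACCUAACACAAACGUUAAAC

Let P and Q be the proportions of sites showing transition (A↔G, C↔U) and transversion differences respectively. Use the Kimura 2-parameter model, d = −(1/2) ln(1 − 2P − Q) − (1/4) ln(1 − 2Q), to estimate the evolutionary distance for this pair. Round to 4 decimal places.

0.0834

Mismatches occur at site 16 (C/G, transversion), site 34 (A/U, transversion), site 37 (G/A, transition).
Of the 3 differences, 1 transition and 2 transversions over 38 sites: P = 1/38 = 0.026316, Q = 2/38 = 0.052632.
d = −0.5·ln(0.894736) − 0.25·ln(0.894736) = −0.5·(-0.111227) − 0.25·(-0.111227) = 0.0834.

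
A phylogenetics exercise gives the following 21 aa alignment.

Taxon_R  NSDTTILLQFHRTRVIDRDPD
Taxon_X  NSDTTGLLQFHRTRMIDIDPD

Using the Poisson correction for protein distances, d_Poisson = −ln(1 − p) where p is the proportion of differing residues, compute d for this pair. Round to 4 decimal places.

Mismatches occur at site 6 (I→G), site 15 (V→M), site 18 (R→I).
p = 3/21 = 0.142857.
d = −ln(1 − 0.142857) = −ln(0.857143) = 0.1542.

0.1542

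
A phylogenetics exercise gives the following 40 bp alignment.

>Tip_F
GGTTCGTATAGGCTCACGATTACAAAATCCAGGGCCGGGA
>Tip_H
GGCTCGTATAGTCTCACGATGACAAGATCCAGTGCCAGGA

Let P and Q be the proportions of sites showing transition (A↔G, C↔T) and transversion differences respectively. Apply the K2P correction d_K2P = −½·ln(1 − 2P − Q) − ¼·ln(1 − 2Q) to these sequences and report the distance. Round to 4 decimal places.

0.1681

Mismatches occur at site 3 (T→C, transition), site 12 (G→T, transversion), site 21 (T→G, transversion), site 26 (A→G, transition), site 33 (G→T, transversion), site 37 (G→A, transition).
Of the 6 differences, 3 transitions and 3 transversions over 40 sites: P = 3/40 = 0.075000, Q = 3/40 = 0.075000.
d = −0.5·ln(0.775000) − 0.25·ln(0.850000) = −0.5·(-0.254892) − 0.25·(-0.162519) = 0.1681.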